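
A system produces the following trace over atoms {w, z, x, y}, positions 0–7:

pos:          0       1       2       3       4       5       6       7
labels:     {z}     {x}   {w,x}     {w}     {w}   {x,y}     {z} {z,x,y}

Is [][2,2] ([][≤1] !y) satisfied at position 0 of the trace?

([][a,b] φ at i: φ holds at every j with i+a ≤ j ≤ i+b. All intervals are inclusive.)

Holds

Check [][≤1] !y at every j in [2,2]:
  j=2: holds on [2,3]
All positions satisfy it → formula holds.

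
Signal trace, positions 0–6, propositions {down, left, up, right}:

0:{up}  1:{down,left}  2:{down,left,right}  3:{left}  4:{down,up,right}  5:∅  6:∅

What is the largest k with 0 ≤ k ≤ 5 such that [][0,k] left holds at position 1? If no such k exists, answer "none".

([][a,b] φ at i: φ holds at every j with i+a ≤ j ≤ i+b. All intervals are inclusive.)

left must hold from j=1 onward; find where it first fails.
  j=1: holds
  j=2: holds
  j=3: holds
  j=4: fails
Holds on [1,3], so largest k = 2.

2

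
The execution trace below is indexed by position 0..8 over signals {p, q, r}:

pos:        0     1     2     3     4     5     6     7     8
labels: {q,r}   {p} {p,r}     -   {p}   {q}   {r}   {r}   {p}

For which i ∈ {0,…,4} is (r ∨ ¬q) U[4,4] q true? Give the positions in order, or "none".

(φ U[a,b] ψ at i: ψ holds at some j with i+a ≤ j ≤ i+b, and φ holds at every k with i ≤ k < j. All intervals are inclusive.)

Evaluate at each i in [0,4]:
  i=0: ✗ (no rhs in [4,4])
  i=1: ✓ (rhs at j=5; lhs holds on [1,4])
  i=2: ✗ (no rhs in [6,6])
  i=3: ✗ (no rhs in [7,7])
  i=4: ✗ (no rhs in [8,8])

1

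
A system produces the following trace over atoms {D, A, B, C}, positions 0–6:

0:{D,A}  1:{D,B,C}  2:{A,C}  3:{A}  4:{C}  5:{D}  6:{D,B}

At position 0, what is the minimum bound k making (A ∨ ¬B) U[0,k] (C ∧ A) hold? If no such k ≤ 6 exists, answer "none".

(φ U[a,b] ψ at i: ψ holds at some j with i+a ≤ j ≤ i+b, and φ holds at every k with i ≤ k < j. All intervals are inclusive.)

Need earliest j ≥ 0 with (C ∧ A), and (A ∨ ¬B) at every k in [0,j-1].
  j=0: rhs fails.
  j=1: rhs fails.
  j=2: rhs holds but lhs fails at k=1.
  j=3: rhs fails.
  j=4: rhs fails.
  j=5: rhs fails.
  j=6: rhs fails.
No witness within the range → none.

none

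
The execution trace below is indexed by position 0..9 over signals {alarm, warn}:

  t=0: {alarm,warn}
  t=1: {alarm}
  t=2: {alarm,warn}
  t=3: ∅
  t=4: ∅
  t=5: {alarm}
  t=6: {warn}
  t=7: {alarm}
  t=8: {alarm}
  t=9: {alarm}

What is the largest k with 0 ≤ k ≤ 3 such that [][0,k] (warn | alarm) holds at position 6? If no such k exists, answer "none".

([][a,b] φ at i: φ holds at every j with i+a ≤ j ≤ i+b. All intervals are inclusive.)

(warn | alarm) must hold from j=6 onward; find where it first fails.
  j=6: holds
  j=7: holds
  j=8: holds
  j=9: holds
Holds through j=9; largest k = 3.

3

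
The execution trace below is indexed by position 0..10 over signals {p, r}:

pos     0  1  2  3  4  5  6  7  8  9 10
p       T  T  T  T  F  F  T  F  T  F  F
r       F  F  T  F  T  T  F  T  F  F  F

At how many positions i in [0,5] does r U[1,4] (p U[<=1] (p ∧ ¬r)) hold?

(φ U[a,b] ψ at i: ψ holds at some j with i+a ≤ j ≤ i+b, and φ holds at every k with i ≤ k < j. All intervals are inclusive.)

3

Evaluate at each i in [0,5]:
  i=0: ✗ (lhs fails at k=0 before rhs at j=1)
  i=1: ✗ (lhs fails at k=1 before rhs at j=2)
  i=2: ✓ (rhs at j=3; lhs holds on [2,2])
  i=3: ✗ (lhs fails at k=3 before rhs at j=6)
  i=4: ✓ (rhs at j=6; lhs holds on [4,5])
  i=5: ✓ (rhs at j=6; lhs holds on [5,5])
Positions where it holds: {2, 4, 5} → 3.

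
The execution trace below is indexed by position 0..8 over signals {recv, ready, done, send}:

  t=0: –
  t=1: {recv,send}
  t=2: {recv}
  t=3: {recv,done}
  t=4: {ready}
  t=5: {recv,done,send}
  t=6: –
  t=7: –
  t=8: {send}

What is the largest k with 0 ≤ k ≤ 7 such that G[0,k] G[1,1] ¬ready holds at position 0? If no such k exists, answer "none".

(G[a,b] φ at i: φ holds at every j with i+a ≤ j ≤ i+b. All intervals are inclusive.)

2

G[1,1] ¬ready must hold from j=0 onward; find where it first fails.
  j=0: holds
  j=1: holds
  j=2: holds
  j=3: fails
Holds on [0,2], so largest k = 2.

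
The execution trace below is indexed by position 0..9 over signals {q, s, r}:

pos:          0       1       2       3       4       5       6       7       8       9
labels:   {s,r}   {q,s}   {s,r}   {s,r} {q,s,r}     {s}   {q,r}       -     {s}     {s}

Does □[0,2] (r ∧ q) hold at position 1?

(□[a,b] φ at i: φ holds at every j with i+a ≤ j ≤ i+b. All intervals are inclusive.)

False

Check (r ∧ q) at every j in [1,3]:
  j=1: false
  j=2: false
  j=3: false
Fails at j=1 → formula fails.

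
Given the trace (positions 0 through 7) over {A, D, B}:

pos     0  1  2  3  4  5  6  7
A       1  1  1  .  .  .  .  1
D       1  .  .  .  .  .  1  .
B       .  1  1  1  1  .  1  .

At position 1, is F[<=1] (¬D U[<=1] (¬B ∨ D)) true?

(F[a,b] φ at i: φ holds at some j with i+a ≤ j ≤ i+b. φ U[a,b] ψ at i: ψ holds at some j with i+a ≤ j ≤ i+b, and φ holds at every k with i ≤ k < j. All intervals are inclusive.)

Check (¬D U[<=1] (¬B ∨ D)) at each j in [1,2]:
  j=1: fails
  j=2: fails
No position in the window satisfies it → formula fails.

Does not hold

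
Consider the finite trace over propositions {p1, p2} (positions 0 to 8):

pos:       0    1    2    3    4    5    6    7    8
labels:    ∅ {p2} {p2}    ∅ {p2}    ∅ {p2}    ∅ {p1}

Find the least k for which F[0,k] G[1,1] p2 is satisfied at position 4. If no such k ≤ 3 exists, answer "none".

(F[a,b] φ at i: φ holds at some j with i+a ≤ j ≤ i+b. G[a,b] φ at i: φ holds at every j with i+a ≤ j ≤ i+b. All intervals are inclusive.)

1

Scan j = 4,5,… for G[1,1] p2:
  j=4: fails
  j=5: holds
First hit at j=5, so smallest k = 5-4 = 1.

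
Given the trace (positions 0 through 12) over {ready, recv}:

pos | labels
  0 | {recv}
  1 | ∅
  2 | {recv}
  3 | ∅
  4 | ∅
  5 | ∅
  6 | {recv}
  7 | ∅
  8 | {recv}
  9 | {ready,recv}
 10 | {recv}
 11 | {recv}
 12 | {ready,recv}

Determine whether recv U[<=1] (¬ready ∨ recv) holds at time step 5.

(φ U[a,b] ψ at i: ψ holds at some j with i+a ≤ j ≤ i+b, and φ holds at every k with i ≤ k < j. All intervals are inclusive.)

Holds

Need some j in [5,6] with (¬ready ∨ recv), and recv at every k in [5,j-1].
  j=5: (¬ready ∨ recv) holds; no prefix to check → satisfied.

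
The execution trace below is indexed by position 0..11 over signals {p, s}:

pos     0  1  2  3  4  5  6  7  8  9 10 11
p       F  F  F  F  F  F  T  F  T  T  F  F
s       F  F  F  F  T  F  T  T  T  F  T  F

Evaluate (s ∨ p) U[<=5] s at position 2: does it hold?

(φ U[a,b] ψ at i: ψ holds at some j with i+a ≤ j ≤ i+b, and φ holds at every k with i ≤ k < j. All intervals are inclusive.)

Need some j in [2,7] with s, and (s ∨ p) at every k in [2,j-1].
  j=2: s false.
  j=3: s false.
  j=4: s holds, but (s ∨ p) fails at k=2 → not this j.
  j=5: s false.
  j=6: s holds, but (s ∨ p) fails at k=2 → not this j.
  j=7: s holds, but (s ∨ p) fails at k=2 → not this j.
No j in the window works → until fails.

No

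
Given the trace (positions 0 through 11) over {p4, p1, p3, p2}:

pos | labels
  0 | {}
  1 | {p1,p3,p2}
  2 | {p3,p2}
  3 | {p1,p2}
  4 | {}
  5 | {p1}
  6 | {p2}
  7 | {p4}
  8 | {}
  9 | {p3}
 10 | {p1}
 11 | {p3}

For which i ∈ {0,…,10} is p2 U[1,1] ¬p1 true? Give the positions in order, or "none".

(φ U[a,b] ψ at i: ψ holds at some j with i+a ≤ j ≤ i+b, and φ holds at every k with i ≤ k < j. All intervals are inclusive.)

1, 3, 6

Evaluate at each i in [0,10]:
  i=0: ✗ (no rhs in [1,1])
  i=1: ✓ (rhs at j=2; lhs holds on [1,1])
  i=2: ✗ (no rhs in [3,3])
  i=3: ✓ (rhs at j=4; lhs holds on [3,3])
  i=4: ✗ (no rhs in [5,5])
  i=5: ✗ (lhs fails at k=5 before rhs at j=6)
  i=6: ✓ (rhs at j=7; lhs holds on [6,6])
  i=7: ✗ (lhs fails at k=7 before rhs at j=8)
  i=8: ✗ (lhs fails at k=8 before rhs at j=9)
  i=9: ✗ (no rhs in [10,10])
  i=10: ✗ (lhs fails at k=10 before rhs at j=11)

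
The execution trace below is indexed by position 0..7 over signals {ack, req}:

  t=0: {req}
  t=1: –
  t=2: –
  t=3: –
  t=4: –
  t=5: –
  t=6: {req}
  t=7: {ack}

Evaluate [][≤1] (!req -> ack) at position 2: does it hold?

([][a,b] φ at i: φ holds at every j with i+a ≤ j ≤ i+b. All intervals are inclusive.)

Check (!req -> ack) at every j in [2,3]:
  j=2: antecedent true; consequent false → ✗
  j=3: antecedent true; consequent false → ✗
Fails at j=2 → formula fails.

False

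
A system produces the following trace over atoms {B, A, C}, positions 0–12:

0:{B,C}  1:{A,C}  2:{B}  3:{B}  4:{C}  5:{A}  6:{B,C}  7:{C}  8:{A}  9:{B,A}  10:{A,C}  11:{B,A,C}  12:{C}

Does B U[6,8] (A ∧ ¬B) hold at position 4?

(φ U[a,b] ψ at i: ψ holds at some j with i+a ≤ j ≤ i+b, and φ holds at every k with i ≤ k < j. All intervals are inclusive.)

False

Need some j in [10,12] with (A ∧ ¬B), and B at every k in [4,j-1].
  j=10: (A ∧ ¬B) holds, but B fails at k=4 → not this j.
  j=11: (A ∧ ¬B) false.
  j=12: (A ∧ ¬B) false.
No j in the window works → until fails.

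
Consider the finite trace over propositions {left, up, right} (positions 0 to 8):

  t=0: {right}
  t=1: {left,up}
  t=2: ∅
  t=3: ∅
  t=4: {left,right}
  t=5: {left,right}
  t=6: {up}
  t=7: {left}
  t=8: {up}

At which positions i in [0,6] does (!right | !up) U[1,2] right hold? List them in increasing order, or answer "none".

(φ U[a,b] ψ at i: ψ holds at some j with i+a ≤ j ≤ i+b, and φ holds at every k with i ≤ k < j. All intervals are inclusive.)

2, 3, 4

Evaluate at each i in [0,6]:
  i=0: ✗ (no rhs in [1,2])
  i=1: ✗ (no rhs in [2,3])
  i=2: ✓ (rhs at j=4; lhs holds on [2,3])
  i=3: ✓ (rhs at j=4; lhs holds on [3,3])
  i=4: ✓ (rhs at j=5; lhs holds on [4,4])
  i=5: ✗ (no rhs in [6,7])
  i=6: ✗ (no rhs in [7,8])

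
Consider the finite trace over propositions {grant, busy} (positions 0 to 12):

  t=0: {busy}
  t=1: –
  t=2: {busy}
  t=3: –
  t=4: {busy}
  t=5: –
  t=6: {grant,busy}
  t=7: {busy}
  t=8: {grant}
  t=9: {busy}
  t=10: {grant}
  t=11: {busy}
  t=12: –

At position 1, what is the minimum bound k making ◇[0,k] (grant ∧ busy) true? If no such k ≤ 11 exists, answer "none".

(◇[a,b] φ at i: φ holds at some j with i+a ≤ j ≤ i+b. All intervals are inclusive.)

5

Scan j = 1,2,… for (grant ∧ busy):
  j=1: fails
  j=2: fails
  j=3: fails
  j=4: fails
  j=5: fails
  j=6: holds
First hit at j=6, so smallest k = 6-1 = 5.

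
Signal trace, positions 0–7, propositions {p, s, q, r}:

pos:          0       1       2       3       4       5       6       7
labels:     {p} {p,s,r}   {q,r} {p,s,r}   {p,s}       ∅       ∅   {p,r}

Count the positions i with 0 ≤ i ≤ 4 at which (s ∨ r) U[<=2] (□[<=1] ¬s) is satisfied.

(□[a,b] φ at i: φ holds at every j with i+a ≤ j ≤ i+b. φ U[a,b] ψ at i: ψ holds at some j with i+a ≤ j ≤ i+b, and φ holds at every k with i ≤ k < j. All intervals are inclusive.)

Evaluate at each i in [0,4]:
  i=0: ✗ (no rhs in [0,2])
  i=1: ✗ (no rhs in [1,3])
  i=2: ✗ (no rhs in [2,4])
  i=3: ✓ (rhs at j=5; lhs holds on [3,4])
  i=4: ✓ (rhs at j=5; lhs holds on [4,4])
Positions where it holds: {3, 4} → 2.

2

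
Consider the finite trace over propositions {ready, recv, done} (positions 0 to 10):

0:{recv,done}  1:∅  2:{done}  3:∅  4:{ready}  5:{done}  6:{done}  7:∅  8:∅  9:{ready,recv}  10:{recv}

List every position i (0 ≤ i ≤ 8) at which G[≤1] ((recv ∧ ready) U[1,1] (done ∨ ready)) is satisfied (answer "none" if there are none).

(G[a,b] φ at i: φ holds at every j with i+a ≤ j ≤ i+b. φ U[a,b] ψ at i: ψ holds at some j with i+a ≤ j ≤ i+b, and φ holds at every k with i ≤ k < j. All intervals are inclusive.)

none

Evaluate at each i in [0,8]:
  i=0: ✗ (fails at j=0)
  i=1: ✗ (fails at j=1)
  i=2: ✗ (fails at j=2)
  i=3: ✗ (fails at j=3)
  i=4: ✗ (fails at j=4)
  i=5: ✗ (fails at j=5)
  i=6: ✗ (fails at j=6)
  i=7: ✗ (fails at j=7)
  i=8: ✗ (fails at j=8)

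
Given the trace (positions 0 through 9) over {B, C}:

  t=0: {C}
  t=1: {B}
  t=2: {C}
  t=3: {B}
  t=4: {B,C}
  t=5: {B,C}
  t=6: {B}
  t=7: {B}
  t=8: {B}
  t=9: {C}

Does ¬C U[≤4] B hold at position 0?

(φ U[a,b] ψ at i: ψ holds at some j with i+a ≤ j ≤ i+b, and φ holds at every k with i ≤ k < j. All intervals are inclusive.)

No

Need some j in [0,4] with B, and ¬C at every k in [0,j-1].
  j=0: B false.
  j=1: B holds, but ¬C fails at k=0 → not this j.
  j=2: B false.
  j=3: B holds, but ¬C fails at k=0 → not this j.
  j=4: B holds, but ¬C fails at k=0 → not this j.
No j in the window works → until fails.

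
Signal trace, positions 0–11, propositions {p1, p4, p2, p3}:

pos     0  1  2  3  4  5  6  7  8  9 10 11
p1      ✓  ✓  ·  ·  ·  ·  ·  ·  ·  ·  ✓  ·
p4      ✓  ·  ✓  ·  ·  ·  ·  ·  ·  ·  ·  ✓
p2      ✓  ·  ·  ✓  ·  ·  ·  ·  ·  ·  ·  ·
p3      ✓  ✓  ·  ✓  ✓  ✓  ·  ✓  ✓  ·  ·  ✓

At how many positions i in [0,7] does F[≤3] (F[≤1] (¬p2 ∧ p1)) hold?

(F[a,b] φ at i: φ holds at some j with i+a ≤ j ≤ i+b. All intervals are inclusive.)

Evaluate at each i in [0,7]:
  i=0: ✓ (witness j=0)
  i=1: ✓ (witness j=1)
  i=2: ✗ (none in [2,5])
  i=3: ✗ (none in [3,6])
  i=4: ✗ (none in [4,7])
  i=5: ✗ (none in [5,8])
  i=6: ✓ (witness j=9)
  i=7: ✓ (witness j=9)
Positions where it holds: {0, 1, 6, 7} → 4.

4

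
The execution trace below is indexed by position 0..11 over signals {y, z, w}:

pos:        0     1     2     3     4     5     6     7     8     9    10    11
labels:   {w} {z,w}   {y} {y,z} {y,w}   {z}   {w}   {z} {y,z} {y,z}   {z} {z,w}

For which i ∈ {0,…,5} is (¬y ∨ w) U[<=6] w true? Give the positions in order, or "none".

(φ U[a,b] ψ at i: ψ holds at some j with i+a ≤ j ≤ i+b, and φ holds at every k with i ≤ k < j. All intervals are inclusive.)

0, 1, 4, 5

Evaluate at each i in [0,5]:
  i=0: ✓ (rhs at j=0)
  i=1: ✓ (rhs at j=1)
  i=2: ✗ (lhs fails at k=2 before rhs at j=4)
  i=3: ✗ (lhs fails at k=3 before rhs at j=4)
  i=4: ✓ (rhs at j=4)
  i=5: ✓ (rhs at j=6; lhs holds on [5,5])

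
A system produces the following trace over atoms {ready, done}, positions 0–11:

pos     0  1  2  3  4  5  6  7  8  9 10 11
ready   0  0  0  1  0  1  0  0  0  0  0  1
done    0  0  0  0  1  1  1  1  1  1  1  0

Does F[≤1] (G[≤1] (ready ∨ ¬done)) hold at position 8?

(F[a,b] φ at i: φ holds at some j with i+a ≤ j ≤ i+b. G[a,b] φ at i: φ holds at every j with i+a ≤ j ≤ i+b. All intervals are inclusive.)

Check G[≤1] (ready ∨ ¬done) at each j in [8,9]:
  j=8: fails at 8
  j=9: fails at 9
No position in the window satisfies it → formula fails.

False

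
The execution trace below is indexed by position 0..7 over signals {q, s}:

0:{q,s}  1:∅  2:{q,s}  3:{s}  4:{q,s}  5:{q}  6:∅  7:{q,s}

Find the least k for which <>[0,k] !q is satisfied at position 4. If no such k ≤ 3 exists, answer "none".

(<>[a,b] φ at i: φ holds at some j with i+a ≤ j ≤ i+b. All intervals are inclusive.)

2

Scan j = 4,5,… for !q:
  j=4: fails
  j=5: fails
  j=6: holds
First hit at j=6, so smallest k = 6-4 = 2.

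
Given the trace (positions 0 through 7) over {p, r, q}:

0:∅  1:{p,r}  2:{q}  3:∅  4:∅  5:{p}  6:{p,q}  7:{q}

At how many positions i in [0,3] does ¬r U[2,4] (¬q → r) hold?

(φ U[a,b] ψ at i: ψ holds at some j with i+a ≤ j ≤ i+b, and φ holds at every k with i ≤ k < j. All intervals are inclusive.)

2

Evaluate at each i in [0,3]:
  i=0: ✗ (lhs fails at k=1 before rhs at j=2)
  i=1: ✗ (no rhs in [3,5])
  i=2: ✓ (rhs at j=6; lhs holds on [2,5])
  i=3: ✓ (rhs at j=6; lhs holds on [3,5])
Positions where it holds: {2, 3} → 2.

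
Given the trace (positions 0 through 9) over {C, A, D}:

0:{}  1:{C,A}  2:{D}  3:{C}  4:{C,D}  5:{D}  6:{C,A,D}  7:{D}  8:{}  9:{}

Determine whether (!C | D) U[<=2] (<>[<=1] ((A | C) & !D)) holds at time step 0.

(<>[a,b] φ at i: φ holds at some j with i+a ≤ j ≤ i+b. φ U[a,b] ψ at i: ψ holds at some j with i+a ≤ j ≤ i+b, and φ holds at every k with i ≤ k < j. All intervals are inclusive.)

True

Need some j in [0,2] with <>[<=1] ((A | C) & !D), and (!C | D) at every k in [0,j-1].
  j=0: <>[<=1] ((A | C) & !D) holds; no prefix to check → satisfied.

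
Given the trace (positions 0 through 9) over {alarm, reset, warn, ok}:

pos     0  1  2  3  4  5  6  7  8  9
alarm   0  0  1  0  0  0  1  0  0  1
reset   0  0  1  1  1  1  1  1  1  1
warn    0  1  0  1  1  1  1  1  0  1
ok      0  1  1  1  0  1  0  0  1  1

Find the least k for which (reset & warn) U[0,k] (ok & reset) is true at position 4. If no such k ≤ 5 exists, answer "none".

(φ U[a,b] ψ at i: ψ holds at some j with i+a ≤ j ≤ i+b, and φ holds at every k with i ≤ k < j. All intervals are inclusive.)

1

Need earliest j ≥ 4 with (ok & reset), and (reset & warn) at every k in [4,j-1].
  j=4: rhs fails.
  j=5: rhs holds; lhs holds on [4,4]. k = 1.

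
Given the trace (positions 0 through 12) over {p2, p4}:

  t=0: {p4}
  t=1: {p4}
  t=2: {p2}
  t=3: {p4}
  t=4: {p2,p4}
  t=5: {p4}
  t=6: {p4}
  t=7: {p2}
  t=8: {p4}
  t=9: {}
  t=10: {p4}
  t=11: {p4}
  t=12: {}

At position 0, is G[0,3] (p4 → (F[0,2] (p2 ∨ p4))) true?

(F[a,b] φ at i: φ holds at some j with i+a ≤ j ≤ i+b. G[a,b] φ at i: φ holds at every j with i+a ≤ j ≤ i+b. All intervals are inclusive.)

Holds

Check (p4 → (F[0,2] (p2 ∨ p4))) at every j in [0,3]:
  j=0: antecedent true; consequent holds (witness at 0) → ✓
  j=1: antecedent true; consequent holds (witness at 1) → ✓
  j=2: antecedent false → ✓
  j=3: antecedent true; consequent holds (witness at 3) → ✓
All positions satisfy it → formula holds.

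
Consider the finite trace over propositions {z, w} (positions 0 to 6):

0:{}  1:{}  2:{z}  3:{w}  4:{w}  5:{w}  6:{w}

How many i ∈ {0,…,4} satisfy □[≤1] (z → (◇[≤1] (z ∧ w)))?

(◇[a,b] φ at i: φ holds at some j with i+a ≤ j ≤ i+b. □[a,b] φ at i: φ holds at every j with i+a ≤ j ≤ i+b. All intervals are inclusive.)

3

Evaluate at each i in [0,4]:
  i=0: ✓ (all of [0,1])
  i=1: ✗ (fails at j=2)
  i=2: ✗ (fails at j=2)
  i=3: ✓ (all of [3,4])
  i=4: ✓ (all of [4,5])
Positions where it holds: {0, 3, 4} → 3.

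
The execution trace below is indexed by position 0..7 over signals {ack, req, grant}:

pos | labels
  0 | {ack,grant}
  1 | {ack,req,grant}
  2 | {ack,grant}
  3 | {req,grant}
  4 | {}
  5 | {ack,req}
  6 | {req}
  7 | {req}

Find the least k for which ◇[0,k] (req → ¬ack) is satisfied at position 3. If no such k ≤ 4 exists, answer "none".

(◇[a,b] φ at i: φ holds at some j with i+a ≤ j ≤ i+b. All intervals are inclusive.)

Scan j = 3,4,… for (req → ¬ack):
  j=3: holds
First hit at j=3, so smallest k = 3-3 = 0.

0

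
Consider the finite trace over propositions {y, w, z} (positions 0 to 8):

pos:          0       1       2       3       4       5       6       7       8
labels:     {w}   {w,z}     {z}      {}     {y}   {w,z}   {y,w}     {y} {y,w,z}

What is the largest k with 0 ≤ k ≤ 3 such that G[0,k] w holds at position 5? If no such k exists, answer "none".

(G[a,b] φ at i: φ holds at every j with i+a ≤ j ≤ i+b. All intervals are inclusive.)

w must hold from j=5 onward; find where it first fails.
  j=5: holds
  j=6: holds
  j=7: fails
Holds on [5,6], so largest k = 1.

1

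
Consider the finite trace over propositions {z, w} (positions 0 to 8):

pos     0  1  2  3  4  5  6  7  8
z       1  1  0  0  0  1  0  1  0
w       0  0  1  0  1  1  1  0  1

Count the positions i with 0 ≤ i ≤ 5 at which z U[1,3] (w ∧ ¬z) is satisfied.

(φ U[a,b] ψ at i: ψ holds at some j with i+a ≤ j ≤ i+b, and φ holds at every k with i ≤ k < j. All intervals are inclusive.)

Evaluate at each i in [0,5]:
  i=0: ✓ (rhs at j=2; lhs holds on [0,1])
  i=1: ✓ (rhs at j=2; lhs holds on [1,1])
  i=2: ✗ (lhs fails at k=2 before rhs at j=4)
  i=3: ✗ (lhs fails at k=3 before rhs at j=4)
  i=4: ✗ (lhs fails at k=4 before rhs at j=6)
  i=5: ✓ (rhs at j=6; lhs holds on [5,5])
Positions where it holds: {0, 1, 5} → 3.

3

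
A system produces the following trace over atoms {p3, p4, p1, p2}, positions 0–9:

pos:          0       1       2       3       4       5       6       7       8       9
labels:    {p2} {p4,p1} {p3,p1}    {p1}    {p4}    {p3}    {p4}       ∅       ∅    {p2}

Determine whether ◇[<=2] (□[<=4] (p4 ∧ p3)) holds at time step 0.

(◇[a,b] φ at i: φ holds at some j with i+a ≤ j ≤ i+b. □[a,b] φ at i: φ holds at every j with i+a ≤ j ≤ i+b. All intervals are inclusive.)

No

Check □[<=4] (p4 ∧ p3) at each j in [0,2]:
  j=0: fails at 0
  j=1: fails at 1
  j=2: fails at 2
No position in the window satisfies it → formula fails.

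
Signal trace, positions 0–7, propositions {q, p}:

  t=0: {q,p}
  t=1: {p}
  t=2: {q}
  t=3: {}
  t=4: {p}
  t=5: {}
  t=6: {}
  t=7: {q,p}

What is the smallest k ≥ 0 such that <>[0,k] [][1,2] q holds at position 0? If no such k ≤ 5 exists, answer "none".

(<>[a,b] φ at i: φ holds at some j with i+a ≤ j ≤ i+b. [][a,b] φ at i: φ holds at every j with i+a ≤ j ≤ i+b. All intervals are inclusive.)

Scan j = 0,1,… for [][1,2] q:
  j=0: fails
  j=1: fails
  j=2: fails
  j=3: fails
  j=4: fails
  j=5: fails
No j in [0,5] satisfies it → none.

none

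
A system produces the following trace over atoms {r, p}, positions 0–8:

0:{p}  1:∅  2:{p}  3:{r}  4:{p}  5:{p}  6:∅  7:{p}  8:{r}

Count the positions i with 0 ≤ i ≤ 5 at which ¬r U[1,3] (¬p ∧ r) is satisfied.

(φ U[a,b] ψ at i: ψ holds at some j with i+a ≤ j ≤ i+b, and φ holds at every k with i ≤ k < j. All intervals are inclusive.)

Evaluate at each i in [0,5]:
  i=0: ✓ (rhs at j=3; lhs holds on [0,2])
  i=1: ✓ (rhs at j=3; lhs holds on [1,2])
  i=2: ✓ (rhs at j=3; lhs holds on [2,2])
  i=3: ✗ (no rhs in [4,6])
  i=4: ✗ (no rhs in [5,7])
  i=5: ✓ (rhs at j=8; lhs holds on [5,7])
Positions where it holds: {0, 1, 2, 5} → 4.

4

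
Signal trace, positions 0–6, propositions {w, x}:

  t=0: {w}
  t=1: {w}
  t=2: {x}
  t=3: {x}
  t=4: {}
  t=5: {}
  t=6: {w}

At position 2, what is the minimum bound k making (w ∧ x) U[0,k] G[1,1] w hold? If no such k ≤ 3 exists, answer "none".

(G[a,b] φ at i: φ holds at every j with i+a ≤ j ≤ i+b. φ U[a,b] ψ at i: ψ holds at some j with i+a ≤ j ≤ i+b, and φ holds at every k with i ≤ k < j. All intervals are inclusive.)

Need earliest j ≥ 2 with G[1,1] w, and (w ∧ x) at every k in [2,j-1].
  j=2: rhs fails.
  j=3: rhs fails.
  j=4: rhs fails.
  j=5: rhs holds but lhs fails at k=2.
No witness within the range → none.

none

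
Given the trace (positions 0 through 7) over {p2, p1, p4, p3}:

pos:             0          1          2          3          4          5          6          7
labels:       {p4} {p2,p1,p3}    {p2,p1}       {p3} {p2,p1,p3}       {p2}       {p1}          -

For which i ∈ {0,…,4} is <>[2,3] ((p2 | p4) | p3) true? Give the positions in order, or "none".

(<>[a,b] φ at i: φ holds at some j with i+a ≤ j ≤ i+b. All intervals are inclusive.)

0, 1, 2, 3

Evaluate at each i in [0,4]:
  i=0: ✓ (witness j=2)
  i=1: ✓ (witness j=3)
  i=2: ✓ (witness j=4)
  i=3: ✓ (witness j=5)
  i=4: ✗ (none in [6,7])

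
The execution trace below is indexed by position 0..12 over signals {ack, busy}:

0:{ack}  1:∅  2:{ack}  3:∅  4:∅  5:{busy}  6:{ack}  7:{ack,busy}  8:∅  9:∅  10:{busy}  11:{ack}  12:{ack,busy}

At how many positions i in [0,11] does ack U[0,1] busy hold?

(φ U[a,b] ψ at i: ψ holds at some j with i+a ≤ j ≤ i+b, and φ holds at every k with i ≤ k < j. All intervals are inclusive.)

Evaluate at each i in [0,11]:
  i=0: ✗ (no rhs in [0,1])
  i=1: ✗ (no rhs in [1,2])
  i=2: ✗ (no rhs in [2,3])
  i=3: ✗ (no rhs in [3,4])
  i=4: ✗ (lhs fails at k=4 before rhs at j=5)
  i=5: ✓ (rhs at j=5)
  i=6: ✓ (rhs at j=7; lhs holds on [6,6])
  i=7: ✓ (rhs at j=7)
  i=8: ✗ (no rhs in [8,9])
  i=9: ✗ (lhs fails at k=9 before rhs at j=10)
  i=10: ✓ (rhs at j=10)
  i=11: ✓ (rhs at j=12; lhs holds on [11,11])
Positions where it holds: {5, 6, 7, 10, 11} → 5.

5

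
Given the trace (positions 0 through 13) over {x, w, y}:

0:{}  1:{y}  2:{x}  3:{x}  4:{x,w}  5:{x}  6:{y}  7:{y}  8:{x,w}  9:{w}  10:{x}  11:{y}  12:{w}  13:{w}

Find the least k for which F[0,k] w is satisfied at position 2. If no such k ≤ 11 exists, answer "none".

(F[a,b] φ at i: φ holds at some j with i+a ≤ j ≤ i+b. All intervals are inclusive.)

2

Scan j = 2,3,… for w:
  j=2: fails
  j=3: fails
  j=4: holds
First hit at j=4, so smallest k = 4-2 = 2.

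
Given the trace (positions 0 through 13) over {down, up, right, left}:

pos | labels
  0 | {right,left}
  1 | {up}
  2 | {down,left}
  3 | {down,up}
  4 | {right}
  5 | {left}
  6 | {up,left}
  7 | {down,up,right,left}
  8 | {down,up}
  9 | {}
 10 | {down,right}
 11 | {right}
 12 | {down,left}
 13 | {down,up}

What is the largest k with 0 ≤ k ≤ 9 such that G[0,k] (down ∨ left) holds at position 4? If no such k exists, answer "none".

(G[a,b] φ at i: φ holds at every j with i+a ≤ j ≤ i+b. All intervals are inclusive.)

(down ∨ left) must hold from j=4 onward; find where it first fails.
  j=4: fails → no k works.

none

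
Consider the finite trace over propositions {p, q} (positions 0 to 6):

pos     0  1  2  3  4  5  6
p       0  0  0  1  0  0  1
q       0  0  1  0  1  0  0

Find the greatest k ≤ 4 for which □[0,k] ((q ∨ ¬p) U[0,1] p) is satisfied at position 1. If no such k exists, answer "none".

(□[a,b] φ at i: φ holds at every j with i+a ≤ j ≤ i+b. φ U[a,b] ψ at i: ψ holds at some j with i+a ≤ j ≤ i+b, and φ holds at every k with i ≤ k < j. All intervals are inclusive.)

((q ∨ ¬p) U[0,1] p) must hold from j=1 onward; find where it first fails.
  j=1: fails → no k works.

none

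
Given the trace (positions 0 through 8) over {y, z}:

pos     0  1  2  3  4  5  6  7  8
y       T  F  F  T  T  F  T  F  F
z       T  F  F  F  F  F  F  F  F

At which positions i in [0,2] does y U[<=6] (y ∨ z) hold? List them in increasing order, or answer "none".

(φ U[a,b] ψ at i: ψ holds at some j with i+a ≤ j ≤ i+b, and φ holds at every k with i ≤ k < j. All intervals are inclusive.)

0

Evaluate at each i in [0,2]:
  i=0: ✓ (rhs at j=0)
  i=1: ✗ (lhs fails at k=1 before rhs at j=3)
  i=2: ✗ (lhs fails at k=2 before rhs at j=3)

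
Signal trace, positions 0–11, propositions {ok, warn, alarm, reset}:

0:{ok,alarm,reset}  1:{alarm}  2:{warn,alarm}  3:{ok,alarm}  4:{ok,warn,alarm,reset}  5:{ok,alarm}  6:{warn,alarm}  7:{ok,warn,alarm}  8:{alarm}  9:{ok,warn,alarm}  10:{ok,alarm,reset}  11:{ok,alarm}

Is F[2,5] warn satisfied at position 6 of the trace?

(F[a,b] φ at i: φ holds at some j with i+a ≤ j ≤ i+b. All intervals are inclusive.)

Check warn at each j in [8,11]:
  j=8: false
  j=9: true
  j=10: false
  j=11: false
Found at j=9 → formula holds.

Holds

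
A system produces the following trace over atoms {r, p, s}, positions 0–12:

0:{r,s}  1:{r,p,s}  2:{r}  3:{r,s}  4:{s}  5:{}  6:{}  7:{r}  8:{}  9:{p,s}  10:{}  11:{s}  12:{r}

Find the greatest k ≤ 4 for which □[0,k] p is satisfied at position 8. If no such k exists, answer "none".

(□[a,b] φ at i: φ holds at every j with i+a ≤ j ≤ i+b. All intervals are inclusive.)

none

p must hold from j=8 onward; find where it first fails.
  j=8: fails → no k works.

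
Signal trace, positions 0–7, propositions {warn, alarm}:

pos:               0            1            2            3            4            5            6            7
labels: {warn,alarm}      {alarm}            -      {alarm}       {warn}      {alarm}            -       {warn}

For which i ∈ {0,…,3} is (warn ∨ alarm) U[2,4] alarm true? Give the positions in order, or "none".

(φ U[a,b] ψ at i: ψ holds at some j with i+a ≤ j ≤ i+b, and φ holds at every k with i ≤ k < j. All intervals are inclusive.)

3

Evaluate at each i in [0,3]:
  i=0: ✗ (lhs fails at k=2 before rhs at j=3)
  i=1: ✗ (lhs fails at k=2 before rhs at j=3)
  i=2: ✗ (lhs fails at k=2 before rhs at j=5)
  i=3: ✓ (rhs at j=5; lhs holds on [3,4])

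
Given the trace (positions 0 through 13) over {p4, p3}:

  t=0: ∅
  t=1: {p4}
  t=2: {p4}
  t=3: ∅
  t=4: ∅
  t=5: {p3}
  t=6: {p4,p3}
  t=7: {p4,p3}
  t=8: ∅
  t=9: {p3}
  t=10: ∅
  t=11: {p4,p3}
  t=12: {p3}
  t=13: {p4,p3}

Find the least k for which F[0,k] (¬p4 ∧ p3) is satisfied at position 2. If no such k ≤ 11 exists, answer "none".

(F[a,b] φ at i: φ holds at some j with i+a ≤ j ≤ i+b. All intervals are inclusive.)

3

Scan j = 2,3,… for (¬p4 ∧ p3):
  j=2: fails
  j=3: fails
  j=4: fails
  j=5: holds
First hit at j=5, so smallest k = 5-2 = 3.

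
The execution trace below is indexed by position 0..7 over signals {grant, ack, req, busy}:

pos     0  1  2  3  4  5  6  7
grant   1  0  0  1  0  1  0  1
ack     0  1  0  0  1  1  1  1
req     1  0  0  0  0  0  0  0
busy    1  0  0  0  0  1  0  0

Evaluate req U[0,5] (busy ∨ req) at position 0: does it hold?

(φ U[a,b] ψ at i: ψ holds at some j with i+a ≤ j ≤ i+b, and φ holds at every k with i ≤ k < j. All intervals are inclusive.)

Yes

Need some j in [0,5] with (busy ∨ req), and req at every k in [0,j-1].
  j=0: (busy ∨ req) holds; no prefix to check → satisfied.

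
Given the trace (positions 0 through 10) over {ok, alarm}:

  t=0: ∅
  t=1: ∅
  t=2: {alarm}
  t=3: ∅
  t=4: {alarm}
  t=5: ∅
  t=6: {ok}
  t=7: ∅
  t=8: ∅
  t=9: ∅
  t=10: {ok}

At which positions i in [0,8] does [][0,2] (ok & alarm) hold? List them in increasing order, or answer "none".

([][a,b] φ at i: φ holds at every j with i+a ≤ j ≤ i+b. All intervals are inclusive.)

none

Evaluate at each i in [0,8]:
  i=0: ✗ (fails at j=0)
  i=1: ✗ (fails at j=1)
  i=2: ✗ (fails at j=2)
  i=3: ✗ (fails at j=3)
  i=4: ✗ (fails at j=4)
  i=5: ✗ (fails at j=5)
  i=6: ✗ (fails at j=6)
  i=7: ✗ (fails at j=7)
  i=8: ✗ (fails at j=8)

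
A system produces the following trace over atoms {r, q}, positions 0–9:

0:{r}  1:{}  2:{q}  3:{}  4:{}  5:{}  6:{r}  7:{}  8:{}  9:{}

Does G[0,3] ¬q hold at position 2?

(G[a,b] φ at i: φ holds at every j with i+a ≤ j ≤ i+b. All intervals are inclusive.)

No

Check ¬q at every j in [2,5]:
  j=2: false
  j=3: true
  j=4: true
  j=5: true
Fails at j=2 → formula fails.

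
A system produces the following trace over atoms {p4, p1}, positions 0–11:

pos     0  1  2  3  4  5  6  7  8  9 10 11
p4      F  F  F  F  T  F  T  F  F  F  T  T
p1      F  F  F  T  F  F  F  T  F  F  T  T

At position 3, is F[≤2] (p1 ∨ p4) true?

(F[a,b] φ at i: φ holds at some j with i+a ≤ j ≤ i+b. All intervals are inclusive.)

Check (p1 ∨ p4) at each j in [3,5]:
  j=3: true
  j=4: true
  j=5: false
Found at j=3 → formula holds.

True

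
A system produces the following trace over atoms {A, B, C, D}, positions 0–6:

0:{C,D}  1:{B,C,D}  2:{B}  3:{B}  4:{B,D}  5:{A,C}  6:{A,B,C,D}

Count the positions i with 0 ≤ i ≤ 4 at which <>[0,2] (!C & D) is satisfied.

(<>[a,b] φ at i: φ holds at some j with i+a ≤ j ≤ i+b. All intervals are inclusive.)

Evaluate at each i in [0,4]:
  i=0: ✗ (none in [0,2])
  i=1: ✗ (none in [1,3])
  i=2: ✓ (witness j=4)
  i=3: ✓ (witness j=4)
  i=4: ✓ (witness j=4)
Positions where it holds: {2, 3, 4} → 3.

3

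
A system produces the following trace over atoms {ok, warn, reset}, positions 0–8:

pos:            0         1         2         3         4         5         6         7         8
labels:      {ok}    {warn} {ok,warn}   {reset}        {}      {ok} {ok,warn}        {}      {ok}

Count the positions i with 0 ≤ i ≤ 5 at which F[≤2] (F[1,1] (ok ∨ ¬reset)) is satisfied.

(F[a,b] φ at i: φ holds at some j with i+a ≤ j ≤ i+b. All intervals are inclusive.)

Evaluate at each i in [0,5]:
  i=0: ✓ (witness j=0)
  i=1: ✓ (witness j=1)
  i=2: ✓ (witness j=3)
  i=3: ✓ (witness j=3)
  i=4: ✓ (witness j=4)
  i=5: ✓ (witness j=5)
Positions where it holds: {0, 1, 2, 3, 4, 5} → 6.

6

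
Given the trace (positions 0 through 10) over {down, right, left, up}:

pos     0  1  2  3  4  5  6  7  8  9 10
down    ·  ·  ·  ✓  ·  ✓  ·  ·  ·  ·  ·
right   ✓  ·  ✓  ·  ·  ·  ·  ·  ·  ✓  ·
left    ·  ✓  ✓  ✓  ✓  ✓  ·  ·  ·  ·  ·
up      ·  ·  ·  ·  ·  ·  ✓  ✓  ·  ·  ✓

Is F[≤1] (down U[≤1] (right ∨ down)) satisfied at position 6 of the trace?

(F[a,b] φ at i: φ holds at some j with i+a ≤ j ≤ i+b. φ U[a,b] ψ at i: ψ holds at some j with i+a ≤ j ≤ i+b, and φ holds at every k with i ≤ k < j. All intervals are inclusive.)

Check (down U[≤1] (right ∨ down)) at each j in [6,7]:
  j=6: fails
  j=7: fails
No position in the window satisfies it → formula fails.

Does not hold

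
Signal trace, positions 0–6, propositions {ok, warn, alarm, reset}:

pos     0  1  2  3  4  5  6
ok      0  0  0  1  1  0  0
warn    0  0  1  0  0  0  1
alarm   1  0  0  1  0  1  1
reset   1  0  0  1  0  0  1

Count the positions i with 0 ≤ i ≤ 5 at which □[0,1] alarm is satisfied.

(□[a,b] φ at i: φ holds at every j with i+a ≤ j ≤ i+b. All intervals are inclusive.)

1

Evaluate at each i in [0,5]:
  i=0: ✗ (fails at j=1)
  i=1: ✗ (fails at j=1)
  i=2: ✗ (fails at j=2)
  i=3: ✗ (fails at j=4)
  i=4: ✗ (fails at j=4)
  i=5: ✓ (all of [5,6])
Positions where it holds: {5} → 1.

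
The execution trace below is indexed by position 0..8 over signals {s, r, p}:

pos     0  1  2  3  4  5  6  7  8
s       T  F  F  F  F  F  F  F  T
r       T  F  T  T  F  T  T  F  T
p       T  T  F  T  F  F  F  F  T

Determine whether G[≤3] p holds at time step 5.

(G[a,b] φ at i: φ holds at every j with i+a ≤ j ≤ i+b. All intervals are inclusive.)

No

Check p at every j in [5,8]:
  j=5: false
  j=6: false
  j=7: false
  j=8: true
Fails at j=5 → formula fails.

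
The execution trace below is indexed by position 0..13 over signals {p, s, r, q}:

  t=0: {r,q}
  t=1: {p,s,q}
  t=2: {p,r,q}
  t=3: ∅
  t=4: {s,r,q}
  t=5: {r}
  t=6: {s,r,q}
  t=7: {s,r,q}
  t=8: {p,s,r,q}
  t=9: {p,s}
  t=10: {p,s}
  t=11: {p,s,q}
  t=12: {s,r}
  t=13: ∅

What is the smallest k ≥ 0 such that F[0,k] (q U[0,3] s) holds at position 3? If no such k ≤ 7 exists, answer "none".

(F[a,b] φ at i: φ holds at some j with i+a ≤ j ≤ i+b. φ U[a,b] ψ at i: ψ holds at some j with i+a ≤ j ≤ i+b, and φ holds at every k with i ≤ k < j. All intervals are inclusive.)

Scan j = 3,4,… for (q U[0,3] s):
  j=3: fails
  j=4: holds
First hit at j=4, so smallest k = 4-3 = 1.

1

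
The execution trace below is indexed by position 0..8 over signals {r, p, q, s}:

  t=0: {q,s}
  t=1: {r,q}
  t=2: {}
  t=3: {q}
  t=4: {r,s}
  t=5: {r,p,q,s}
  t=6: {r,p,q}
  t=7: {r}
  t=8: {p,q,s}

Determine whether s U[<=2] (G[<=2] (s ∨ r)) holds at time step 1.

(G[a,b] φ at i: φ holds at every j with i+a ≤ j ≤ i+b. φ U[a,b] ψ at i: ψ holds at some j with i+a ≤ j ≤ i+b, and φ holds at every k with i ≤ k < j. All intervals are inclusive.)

Need some j in [1,3] with G[<=2] (s ∨ r), and s at every k in [1,j-1].
  j=1: G[<=2] (s ∨ r) — fails at 2.
  j=2: G[<=2] (s ∨ r) — fails at 2.
  j=3: G[<=2] (s ∨ r) — fails at 3.
No j in the window works → until fails.

No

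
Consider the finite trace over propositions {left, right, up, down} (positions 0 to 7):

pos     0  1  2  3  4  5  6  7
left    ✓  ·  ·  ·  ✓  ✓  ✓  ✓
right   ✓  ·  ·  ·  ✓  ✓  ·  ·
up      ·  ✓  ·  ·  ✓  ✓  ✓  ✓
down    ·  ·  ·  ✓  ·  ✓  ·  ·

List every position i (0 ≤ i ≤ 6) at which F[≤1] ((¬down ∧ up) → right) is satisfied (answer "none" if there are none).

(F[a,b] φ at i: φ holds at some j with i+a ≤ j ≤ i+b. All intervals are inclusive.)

Evaluate at each i in [0,6]:
  i=0: ✓ (witness j=0)
  i=1: ✓ (witness j=2)
  i=2: ✓ (witness j=2)
  i=3: ✓ (witness j=3)
  i=4: ✓ (witness j=4)
  i=5: ✓ (witness j=5)
  i=6: ✗ (none in [6,7])

0, 1, 2, 3, 4, 5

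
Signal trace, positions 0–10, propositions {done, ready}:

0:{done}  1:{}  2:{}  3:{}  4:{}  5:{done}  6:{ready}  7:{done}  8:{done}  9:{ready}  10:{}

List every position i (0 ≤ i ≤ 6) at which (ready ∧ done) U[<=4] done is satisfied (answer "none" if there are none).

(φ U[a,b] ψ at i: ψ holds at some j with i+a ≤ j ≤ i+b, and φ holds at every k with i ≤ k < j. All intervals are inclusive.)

Evaluate at each i in [0,6]:
  i=0: ✓ (rhs at j=0)
  i=1: ✗ (lhs fails at k=1 before rhs at j=5)
  i=2: ✗ (lhs fails at k=2 before rhs at j=5)
  i=3: ✗ (lhs fails at k=3 before rhs at j=5)
  i=4: ✗ (lhs fails at k=4 before rhs at j=5)
  i=5: ✓ (rhs at j=5)
  i=6: ✗ (lhs fails at k=6 before rhs at j=7)

0, 5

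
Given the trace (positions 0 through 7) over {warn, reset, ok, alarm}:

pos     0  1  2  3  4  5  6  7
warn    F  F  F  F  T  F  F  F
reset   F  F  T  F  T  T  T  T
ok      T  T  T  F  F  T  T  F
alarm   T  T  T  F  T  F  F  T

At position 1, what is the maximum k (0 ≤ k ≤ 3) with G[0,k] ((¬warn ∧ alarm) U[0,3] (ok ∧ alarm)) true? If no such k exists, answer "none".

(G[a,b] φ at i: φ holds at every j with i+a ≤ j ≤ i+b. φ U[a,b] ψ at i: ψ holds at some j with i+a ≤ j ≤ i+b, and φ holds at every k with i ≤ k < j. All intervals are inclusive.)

((¬warn ∧ alarm) U[0,3] (ok ∧ alarm)) must hold from j=1 onward; find where it first fails.
  j=1: holds
  j=2: holds
  j=3: fails
Holds on [1,2], so largest k = 1.

1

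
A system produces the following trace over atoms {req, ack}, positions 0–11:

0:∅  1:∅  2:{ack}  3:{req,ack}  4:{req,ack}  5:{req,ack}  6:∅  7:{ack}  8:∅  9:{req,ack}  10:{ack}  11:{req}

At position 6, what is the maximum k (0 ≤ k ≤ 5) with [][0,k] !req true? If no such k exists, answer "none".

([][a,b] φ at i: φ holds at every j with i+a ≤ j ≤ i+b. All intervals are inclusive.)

!req must hold from j=6 onward; find where it first fails.
  j=6: holds
  j=7: holds
  j=8: holds
  j=9: fails
Holds on [6,8], so largest k = 2.

2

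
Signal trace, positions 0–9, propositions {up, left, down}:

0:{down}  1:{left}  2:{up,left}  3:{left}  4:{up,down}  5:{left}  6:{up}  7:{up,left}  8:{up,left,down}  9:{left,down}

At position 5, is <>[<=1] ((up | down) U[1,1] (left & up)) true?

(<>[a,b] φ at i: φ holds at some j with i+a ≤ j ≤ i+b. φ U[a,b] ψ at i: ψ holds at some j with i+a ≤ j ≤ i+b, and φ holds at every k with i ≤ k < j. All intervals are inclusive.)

Check ((up | down) U[1,1] (left & up)) at each j in [5,6]:
  j=5: fails
  j=6: holds
Found at j=6 → formula holds.

Yes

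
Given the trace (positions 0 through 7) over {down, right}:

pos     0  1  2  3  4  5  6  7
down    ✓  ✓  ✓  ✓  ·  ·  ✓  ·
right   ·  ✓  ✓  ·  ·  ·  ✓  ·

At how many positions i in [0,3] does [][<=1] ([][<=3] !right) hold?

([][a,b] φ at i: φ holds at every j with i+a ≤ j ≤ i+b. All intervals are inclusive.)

Evaluate at each i in [0,3]:
  i=0: ✗ (fails at j=0)
  i=1: ✗ (fails at j=1)
  i=2: ✗ (fails at j=2)
  i=3: ✗ (fails at j=3)
Positions where it holds: {} → 0.

0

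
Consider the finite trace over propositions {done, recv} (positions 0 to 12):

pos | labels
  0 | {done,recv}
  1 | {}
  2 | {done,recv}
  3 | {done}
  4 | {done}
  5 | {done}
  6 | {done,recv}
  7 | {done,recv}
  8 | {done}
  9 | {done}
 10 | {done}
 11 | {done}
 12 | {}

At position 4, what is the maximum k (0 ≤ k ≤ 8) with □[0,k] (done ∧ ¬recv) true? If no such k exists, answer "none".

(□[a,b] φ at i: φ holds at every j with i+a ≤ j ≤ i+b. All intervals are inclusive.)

(done ∧ ¬recv) must hold from j=4 onward; find where it first fails.
  j=4: holds
  j=5: holds
  j=6: fails
Holds on [4,5], so largest k = 1.

1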